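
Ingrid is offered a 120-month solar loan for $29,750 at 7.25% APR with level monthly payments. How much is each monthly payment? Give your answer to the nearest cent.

At 7.25% the monthly rate is 0.0060417, so the payment is 29,750 × 0.0060417 / (1 − 1.0060417^−120) = $349.27.

$349.27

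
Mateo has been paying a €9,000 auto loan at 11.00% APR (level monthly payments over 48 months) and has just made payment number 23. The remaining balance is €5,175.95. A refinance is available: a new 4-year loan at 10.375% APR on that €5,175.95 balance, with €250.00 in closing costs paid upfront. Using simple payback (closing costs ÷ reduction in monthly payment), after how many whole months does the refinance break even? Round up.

Current payment = 9,000 × 11%/12 / (1 − (1+0.0091667)^−48) = €232.61.
Refinanced payment = 5,175.95 × 0.0086458 / (1 − (1+0.0086458)^−48) = €132.21.
Monthly savings = €232.61 − €132.21 = €100.40.
Break-even = €250.00 / €100.40 = 2.49 → 3 months.

3 months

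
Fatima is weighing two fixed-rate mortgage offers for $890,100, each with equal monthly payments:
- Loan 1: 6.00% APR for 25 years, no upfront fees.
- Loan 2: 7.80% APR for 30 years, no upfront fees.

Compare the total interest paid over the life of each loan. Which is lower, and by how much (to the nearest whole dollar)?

Loan 1 by $586,246

Loan 1: at 6.00% the monthly rate is 0.0050000, so the payment is 890,100 × 0.0050000 / (1 − 1.0050000^−300) = $5,734.93.
Total interest on Loan 1 = 300 × $5,734.93 − $890,100 = $830,379.00.
Loan 2: monthly rate = 7.8%/12 = 0.0065000; payment = 890,100 × 0.0065000 / (1 − (1+0.0065000)^−360) = $6,407.57.
Total interest on Loan 2 = 360 × $6,407.57 − $890,100 = $1,416,625.20.
Loan 1 is lower by $586,246.20.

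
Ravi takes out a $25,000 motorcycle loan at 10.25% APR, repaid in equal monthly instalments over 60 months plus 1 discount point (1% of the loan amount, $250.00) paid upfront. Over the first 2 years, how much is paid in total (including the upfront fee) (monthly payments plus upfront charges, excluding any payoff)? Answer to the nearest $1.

Monthly rate = 10.25%/12 = 0.0085417; payment = 25,000 × 0.0085417 / (1 − (1+0.0085417)^−60) = $534.26.
Total outlay = 24 × $534.26 + $250.00 = $13,072.24.

$13,072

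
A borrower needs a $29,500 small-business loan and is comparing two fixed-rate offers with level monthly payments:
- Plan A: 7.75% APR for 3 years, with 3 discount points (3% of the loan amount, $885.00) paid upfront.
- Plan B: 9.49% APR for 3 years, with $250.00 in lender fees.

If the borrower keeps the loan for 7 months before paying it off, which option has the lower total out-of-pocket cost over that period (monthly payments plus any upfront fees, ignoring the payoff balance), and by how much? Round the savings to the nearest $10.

Plan B by $470

Plan A: at 7.75% the monthly rate is 0.0064583, so the payment is 29,500 × 0.0064583 / (1 − 1.0064583^−36) = $921.02.
Plan B: at 9.49% the monthly rate is 0.0079083, so the payment is 29,500 × 0.0079083 / (1 − 1.0079083^−36) = $944.83.
Over 7 months: Plan A costs 7 × $921.02 + $885.00 = $7,332.14; Plan B costs 7 × $944.83 + $250.00 = $6,863.81.
Plan B is cheaper by $7,332.14 − $6,863.81 = $468.33.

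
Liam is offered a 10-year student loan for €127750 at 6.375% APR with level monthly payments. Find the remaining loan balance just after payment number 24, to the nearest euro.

With monthly rate i = 6.375%/12 = 0.0053125, the balance after k of n payments is P · [(1+i)^n − (1+i)^k] / [(1+i)^n − 1].
(1+0.0053125)^120 = 1.88855619 and (1+0.0053125)^24 = 1.13560156, so the balance is 127,750 × (1.88855619 − 1.13560156) / (1.88855619 − 1) = €108,254.22.

€108,254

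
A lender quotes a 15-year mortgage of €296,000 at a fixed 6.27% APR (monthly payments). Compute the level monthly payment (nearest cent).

At 6.27% the monthly rate is 0.0052250, so the payment is 296,000 × 0.0052250 / (1 − 1.0052250^−180) = €2,541.20.

€2,541.20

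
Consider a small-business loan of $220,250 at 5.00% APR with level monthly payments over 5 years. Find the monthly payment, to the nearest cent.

At 5.00% the monthly rate is 0.0041667, so the payment is 220,250 × 0.0041667 / (1 − 1.0041667^−60) = $4,156.39.

$4,156.39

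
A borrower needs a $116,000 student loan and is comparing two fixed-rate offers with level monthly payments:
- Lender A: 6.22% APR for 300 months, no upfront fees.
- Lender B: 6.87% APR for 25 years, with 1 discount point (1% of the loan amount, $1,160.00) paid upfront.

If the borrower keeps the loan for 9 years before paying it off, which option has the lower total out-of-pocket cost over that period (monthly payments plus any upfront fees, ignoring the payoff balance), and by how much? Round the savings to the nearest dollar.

Lender A by $6,258

Lender A: at 6.22% the monthly rate is 0.0051833, so the payment is 116,000 × 0.0051833 / (1 − 1.0051833^−300) = $763.07.
Lender B: monthly rate = 6.87%/12 = 0.0057250; payment = 116,000 × 0.0057250 / (1 − (1+0.0057250)^−300) = $810.27.
Over 108 months: Lender A costs 108 × $763.07 = $82,411.56; Lender B costs 108 × $810.27 + $1,160.00 = $88,669.16.
Lender A is cheaper by $88,669.16 − $82,411.56 = $6,257.60.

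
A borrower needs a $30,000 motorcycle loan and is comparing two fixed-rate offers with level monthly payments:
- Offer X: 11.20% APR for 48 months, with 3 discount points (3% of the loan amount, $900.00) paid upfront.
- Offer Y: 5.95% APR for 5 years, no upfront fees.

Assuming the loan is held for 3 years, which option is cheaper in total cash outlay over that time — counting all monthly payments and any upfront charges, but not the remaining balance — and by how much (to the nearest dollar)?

Offer X: monthly rate = 11.2%/12 = 0.0093333; payment = 30,000 × 0.0093333 / (1 − (1+0.0093333)^−48) = $778.28.
Offer Y: monthly rate = 5.95%/12 = 0.0049583; payment = 30,000 × 0.0049583 / (1 − (1+0.0049583)^−60) = $579.29.
Over 36 months: Offer X costs 36 × $778.28 + $900.00 = $28,918.08; Offer Y costs 36 × $579.29 = $20,854.44.
Offer Y is cheaper by $28,918.08 − $20,854.44 = $8,063.64.

Offer Y by $8,064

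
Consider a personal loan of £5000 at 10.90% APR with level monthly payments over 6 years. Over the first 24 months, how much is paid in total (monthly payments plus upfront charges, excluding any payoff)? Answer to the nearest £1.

£2,278

At 10.90% the monthly rate is 0.0090833, so the payment is 5,000 × 0.0090833 / (1 − 1.0090833^−72) = £94.91.
Total outlay = 24 × £94.91 = £2,277.84.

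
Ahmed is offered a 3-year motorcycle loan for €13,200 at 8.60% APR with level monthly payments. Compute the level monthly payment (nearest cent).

€417.30

Monthly rate = 8.6%/12 = 0.0071667; payment = 13,200 × 0.0071667 / (1 − (1+0.0071667)^−36) = €417.30.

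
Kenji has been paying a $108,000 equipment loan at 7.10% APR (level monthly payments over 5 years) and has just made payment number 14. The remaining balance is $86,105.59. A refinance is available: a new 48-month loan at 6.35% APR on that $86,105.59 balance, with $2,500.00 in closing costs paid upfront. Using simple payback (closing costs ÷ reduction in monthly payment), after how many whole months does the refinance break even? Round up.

Current payment = 108,000 × 7.1%/12 / (1 − (1+0.0059167)^−60) = $2,143.63.
Refinanced payment = 86,105.59 × 0.0052917 / (1 − (1+0.0052917)^−48) = $2,036.04.
Monthly savings = $2,143.63 − $2,036.04 = $107.59.
Break-even = $2,500.00 / $107.59 = 23.24 → 24 months.

24 months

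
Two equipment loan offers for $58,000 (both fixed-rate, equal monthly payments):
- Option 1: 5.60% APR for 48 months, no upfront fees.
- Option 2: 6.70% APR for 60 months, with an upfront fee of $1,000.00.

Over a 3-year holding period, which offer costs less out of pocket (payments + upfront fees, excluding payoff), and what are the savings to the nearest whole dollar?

Option 2 by $6,605

Option 1: at 5.60% the monthly rate is 0.0046667, so the payment is 58,000 × 0.0046667 / (1 − 1.0046667^−48) = $1,351.52.
Option 2: at 6.70% the monthly rate is 0.0055833, so the payment is 58,000 × 0.0055833 / (1 − 1.0055833^−60) = $1,140.28.
Over 36 months: Option 1 costs 36 × $1,351.52 = $48,654.72; Option 2 costs 36 × $1,140.28 + $1,000.00 = $42,050.08.
Option 2 is cheaper by $48,654.72 − $42,050.08 = $6,604.64.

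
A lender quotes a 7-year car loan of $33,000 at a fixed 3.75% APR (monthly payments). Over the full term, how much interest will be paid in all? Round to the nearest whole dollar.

At 3.75% the monthly rate is 0.0031250, so the payment is 33,000 × 0.0031250 / (1 − 1.0031250^−84) = $447.28.
Total paid = 84 × $447.28 = $37,571.52; interest = $37,571.52 − $33,000 = $4,571.52.

$4,572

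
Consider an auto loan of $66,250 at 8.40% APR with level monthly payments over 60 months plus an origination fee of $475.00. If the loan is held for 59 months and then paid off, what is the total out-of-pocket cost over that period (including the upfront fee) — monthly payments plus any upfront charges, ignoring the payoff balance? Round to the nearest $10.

$80,480

Monthly rate = 8.4%/12 = 0.0070000; payment = 66,250 × 0.0070000 / (1 − (1+0.0070000)^−60) = $1,356.03.
Total outlay = 59 × $1,356.03 + $475.00 = $80,480.77.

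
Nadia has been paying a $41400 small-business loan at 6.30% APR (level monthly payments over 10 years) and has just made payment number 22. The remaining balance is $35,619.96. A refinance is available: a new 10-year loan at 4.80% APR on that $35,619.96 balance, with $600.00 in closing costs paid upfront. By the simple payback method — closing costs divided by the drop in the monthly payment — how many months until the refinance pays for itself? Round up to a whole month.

7 months

Current payment = 41,400 × 6.3%/12 / (1 − (1+0.0052500)^−120) = $465.89.
Refinanced payment = 35,619.96 × 0.0040000 / (1 − (1+0.0040000)^−120) = $374.33.
Monthly savings = $465.89 − $374.33 = $91.56.
Break-even = $600.00 / $91.56 = 6.55 → 7 months.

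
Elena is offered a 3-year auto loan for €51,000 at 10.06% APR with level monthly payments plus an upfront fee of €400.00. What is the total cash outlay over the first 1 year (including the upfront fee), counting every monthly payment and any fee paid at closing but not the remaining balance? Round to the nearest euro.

At 10.06% the monthly rate is 0.0083833, so the payment is 51,000 × 0.0083833 / (1 − 1.0083833^−36) = €1,647.06.
Total outlay = 12 × €1,647.06 + €400.00 = €20,164.72.

€20,165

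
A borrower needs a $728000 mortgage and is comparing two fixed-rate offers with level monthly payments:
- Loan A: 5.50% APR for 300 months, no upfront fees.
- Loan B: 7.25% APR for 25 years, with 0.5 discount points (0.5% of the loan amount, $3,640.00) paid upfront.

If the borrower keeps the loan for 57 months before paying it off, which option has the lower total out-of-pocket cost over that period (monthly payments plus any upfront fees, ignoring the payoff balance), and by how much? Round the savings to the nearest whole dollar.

Loan A by $48,754

Loan A: monthly rate = 5.5%/12 = 0.0045833; payment = 728,000 × 0.0045833 / (1 − (1+0.0045833)^−300) = $4,470.56.
Loan B: at 7.25% the monthly rate is 0.0060417, so the payment is 728,000 × 0.0060417 / (1 − 1.0060417^−300) = $5,262.03.
Over 57 months: Loan A costs 57 × $4,470.56 = $254,821.92; Loan B costs 57 × $5,262.03 + $3,640.00 = $303,575.71.
Loan A is cheaper by $303,575.71 − $254,821.92 = $48,753.79.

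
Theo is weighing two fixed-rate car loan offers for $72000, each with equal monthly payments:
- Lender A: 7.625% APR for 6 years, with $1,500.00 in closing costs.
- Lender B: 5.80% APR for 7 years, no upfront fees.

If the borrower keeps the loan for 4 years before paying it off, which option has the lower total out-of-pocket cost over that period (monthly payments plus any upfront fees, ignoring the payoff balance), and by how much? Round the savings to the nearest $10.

Lender A: monthly rate = 7.625%/12 = 0.0063542; payment = 72,000 × 0.0063542 / (1 − (1+0.0063542)^−72) = $1,249.25.
Lender B: monthly rate = 5.8%/12 = 0.0048333; payment = 72,000 × 0.0048333 / (1 − (1+0.0048333)^−84) = $1,044.93.
Over 48 months: Lender A costs 48 × $1,249.25 + $1,500.00 = $61,464.00; Lender B costs 48 × $1,044.93 = $50,156.64.
Lender B is cheaper by $61,464.00 − $50,156.64 = $11,307.36.

Lender B by $11,310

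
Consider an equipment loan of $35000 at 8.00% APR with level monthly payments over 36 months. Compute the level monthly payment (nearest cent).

At 8.00% the monthly rate is 0.0066667, so the payment is 35,000 × 0.0066667 / (1 − 1.0066667^−36) = $1,096.77.

$1,096.77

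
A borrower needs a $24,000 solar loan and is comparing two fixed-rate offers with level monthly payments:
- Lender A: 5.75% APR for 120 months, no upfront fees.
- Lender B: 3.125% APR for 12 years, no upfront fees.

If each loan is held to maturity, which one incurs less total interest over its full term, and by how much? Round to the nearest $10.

Lender A: monthly rate = 5.75%/12 = 0.0047917; payment = 24,000 × 0.0047917 / (1 − (1+0.0047917)^−120) = $263.45.
Total interest on Lender A = 120 × $263.45 − $24,000 = $7,614.00.
Lender B: monthly rate = 3.125%/12 = 0.0026042; payment = 24,000 × 0.0026042 / (1 − (1+0.0026042)^−144) = $200.08.
Total interest on Lender B = 144 × $200.08 − $24,000 = $4,811.52.
Lender B is lower by $2,802.48.

Lender B by $2,800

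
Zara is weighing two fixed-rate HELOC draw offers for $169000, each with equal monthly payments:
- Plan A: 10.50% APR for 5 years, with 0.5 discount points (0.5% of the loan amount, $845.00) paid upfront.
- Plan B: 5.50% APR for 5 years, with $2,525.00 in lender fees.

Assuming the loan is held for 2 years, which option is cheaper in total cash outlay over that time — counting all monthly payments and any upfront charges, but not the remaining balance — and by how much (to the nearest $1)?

Plan A: monthly rate = 10.5%/12 = 0.0087500; payment = 169,000 × 0.0087500 / (1 − (1+0.0087500)^−60) = $3,632.47.
Plan B: at 5.50% the monthly rate is 0.0045833, so the payment is 169,000 × 0.0045833 / (1 − 1.0045833^−60) = $3,228.10.
Over 24 months: Plan A costs 24 × $3,632.47 + $845.00 = $88,024.28; Plan B costs 24 × $3,228.10 + $2,525.00 = $79,999.40.
Plan B is cheaper by $88,024.28 − $79,999.40 = $8,024.88.

Plan B by $8,025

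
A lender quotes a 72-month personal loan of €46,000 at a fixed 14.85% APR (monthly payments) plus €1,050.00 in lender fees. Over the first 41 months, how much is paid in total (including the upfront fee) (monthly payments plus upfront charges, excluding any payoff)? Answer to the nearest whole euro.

€40,776

Monthly rate = 14.85%/12 = 0.0123750; payment = 46,000 × 0.0123750 / (1 − (1+0.0123750)^−72) = €968.93.
Total outlay = 41 × €968.93 + €1,050.00 = €40,776.13.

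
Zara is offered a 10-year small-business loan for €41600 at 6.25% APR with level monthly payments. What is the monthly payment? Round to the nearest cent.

Monthly rate = 6.25%/12 = 0.0052083; payment = 41,600 × 0.0052083 / (1 − (1+0.0052083)^−120) = €467.09.

€467.09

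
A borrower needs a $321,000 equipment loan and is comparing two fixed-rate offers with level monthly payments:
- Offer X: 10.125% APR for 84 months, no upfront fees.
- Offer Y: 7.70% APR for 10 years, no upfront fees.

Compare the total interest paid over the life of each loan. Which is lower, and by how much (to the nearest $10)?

Offer X by $11,890

Offer X: monthly rate = 10.125%/12 = 0.0084375; payment = 321,000 × 0.0084375 / (1 − (1+0.0084375)^−84) = $5,349.74.
Total interest on Offer X = 84 × $5,349.74 − $321,000 = $128,378.16.
Offer Y: at 7.70% the monthly rate is 0.0064167, so the payment is 321,000 × 0.0064167 / (1 − 1.0064167^−120) = $3,843.92.
Total interest on Offer Y = 120 × $3,843.92 − $321,000 = $140,270.40.
Offer X is lower by $11,892.24.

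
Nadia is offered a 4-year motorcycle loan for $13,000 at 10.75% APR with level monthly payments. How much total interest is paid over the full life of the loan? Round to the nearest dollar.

$3,052

At 10.75% the monthly rate is 0.0089583, so the payment is 13,000 × 0.0089583 / (1 − 1.0089583^−48) = $334.42.
Total paid = 48 × $334.42 = $16,052.16; interest = $16,052.16 − $13,000 = $3,052.16.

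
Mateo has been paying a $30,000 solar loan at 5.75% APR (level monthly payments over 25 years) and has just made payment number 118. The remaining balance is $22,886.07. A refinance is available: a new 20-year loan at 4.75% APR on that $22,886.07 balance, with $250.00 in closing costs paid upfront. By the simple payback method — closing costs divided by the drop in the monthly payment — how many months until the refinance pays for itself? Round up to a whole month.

7 months

Current payment = 30,000 × 5.75%/12 / (1 − (1+0.0047917)^−300) = $188.73.
Refinanced payment = 22,886.07 × 0.0039583 / (1 − (1+0.0039583)^−240) = $147.90.
Monthly savings = $188.73 − $147.90 = $40.83.
Break-even = $250.00 / $40.83 = 6.12 → 7 months.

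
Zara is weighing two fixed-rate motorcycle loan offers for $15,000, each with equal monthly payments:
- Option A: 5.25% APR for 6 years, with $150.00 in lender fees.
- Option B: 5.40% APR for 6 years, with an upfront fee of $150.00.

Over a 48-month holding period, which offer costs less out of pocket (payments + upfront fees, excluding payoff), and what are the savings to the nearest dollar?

Option A by $50

Option A: at 5.25% the monthly rate is 0.0043750, so the payment is 15,000 × 0.0043750 / (1 − 1.0043750^−72) = $243.32.
Option B: monthly rate = 5.4%/12 = 0.0045000; payment = 15,000 × 0.0045000 / (1 − (1+0.0045000)^−72) = $244.37.
Over 48 months: Option A costs 48 × $243.32 + $150.00 = $11,829.36; Option B costs 48 × $244.37 + $150.00 = $11,879.76.
Option A is cheaper by $11,879.76 − $11,829.36 = $50.40.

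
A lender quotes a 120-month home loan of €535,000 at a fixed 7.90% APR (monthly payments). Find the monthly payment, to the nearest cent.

At 7.90% the monthly rate is 0.0065833, so the payment is 535,000 × 0.0065833 / (1 − 1.0065833^−120) = €6,462.79.

€6,462.79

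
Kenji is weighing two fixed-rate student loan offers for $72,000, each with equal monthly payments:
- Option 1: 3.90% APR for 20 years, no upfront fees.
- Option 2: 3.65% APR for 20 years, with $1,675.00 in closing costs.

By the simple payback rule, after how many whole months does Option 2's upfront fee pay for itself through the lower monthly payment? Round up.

Option 1: monthly rate = 3.9%/12 = 0.0032500; payment = 72,000 × 0.0032500 / (1 − (1+0.0032500)^−240) = $432.52.
Option 2: at 3.65% the monthly rate is 0.0030417, so the payment is 72,000 × 0.0030417 / (1 − 1.0030417^−240) = $423.14.
Monthly savings = $432.52 − $423.14 = $9.38.
Break-even = $1,675.00 / $9.38 = 178.57 → 179 months.

179 months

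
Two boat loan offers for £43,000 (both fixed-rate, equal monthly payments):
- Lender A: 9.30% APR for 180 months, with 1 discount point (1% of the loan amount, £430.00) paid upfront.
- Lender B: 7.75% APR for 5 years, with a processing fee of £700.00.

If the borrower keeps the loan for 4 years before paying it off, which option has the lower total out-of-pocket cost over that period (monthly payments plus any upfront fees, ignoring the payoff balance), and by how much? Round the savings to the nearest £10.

Lender A by £20,570

Lender A: at 9.30% the monthly rate is 0.0077500, so the payment is 43,000 × 0.0077500 / (1 − 1.0077500^−180) = £443.84.
Lender B: at 7.75% the monthly rate is 0.0064583, so the payment is 43,000 × 0.0064583 / (1 − 1.0064583^−60) = £866.75.
Over 48 months: Lender A costs 48 × £443.84 + £430.00 = £21,734.32; Lender B costs 48 × £866.75 + £700.00 = £42,304.00.
Lender A is cheaper by £42,304.00 − £21,734.32 = £20,569.68.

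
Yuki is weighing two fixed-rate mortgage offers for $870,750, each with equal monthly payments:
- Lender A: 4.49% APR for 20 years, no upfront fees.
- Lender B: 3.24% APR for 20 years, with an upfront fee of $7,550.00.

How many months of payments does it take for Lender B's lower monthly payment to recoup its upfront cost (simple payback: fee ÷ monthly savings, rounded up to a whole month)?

14 months

Lender A: at 4.49% the monthly rate is 0.0037417, so the payment is 870,750 × 0.0037417 / (1 − 1.0037417^−240) = $5,504.10.
Lender B: monthly rate = 3.24%/12 = 0.0027000; payment = 870,750 × 0.0027000 / (1 − (1+0.0027000)^−240) = $4,934.44.
Monthly savings = $5,504.10 − $4,934.44 = $569.66.
Break-even = $7,550.00 / $569.66 = 13.25 → 14 months.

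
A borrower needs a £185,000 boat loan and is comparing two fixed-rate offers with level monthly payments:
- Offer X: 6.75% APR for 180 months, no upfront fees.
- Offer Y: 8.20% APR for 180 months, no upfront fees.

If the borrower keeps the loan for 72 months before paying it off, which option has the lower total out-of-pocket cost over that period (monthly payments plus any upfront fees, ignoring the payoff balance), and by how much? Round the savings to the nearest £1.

Offer X by £10,966

Offer X: monthly rate = 6.75%/12 = 0.0056250; payment = 185,000 × 0.0056250 / (1 − (1+0.0056250)^−180) = £1,637.08.
Offer Y: at 8.20% the monthly rate is 0.0068333, so the payment is 185,000 × 0.0068333 / (1 − 1.0068333^−180) = £1,789.38.
Over 72 months: Offer X costs 72 × £1,637.08 = £117,869.76; Offer Y costs 72 × £1,789.38 = £128,835.36.
Offer X is cheaper by £128,835.36 − £117,869.76 = £10,965.60.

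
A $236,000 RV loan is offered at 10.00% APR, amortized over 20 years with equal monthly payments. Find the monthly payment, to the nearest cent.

Monthly rate = 10%/12 = 0.0083333; payment = 236,000 × 0.0083333 / (1 − (1+0.0083333)^−240) = $2,277.45.

$2,277.45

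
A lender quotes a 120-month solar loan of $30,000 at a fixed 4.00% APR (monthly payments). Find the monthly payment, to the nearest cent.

$303.74

At 4.00% the monthly rate is 0.0033333, so the payment is 30,000 × 0.0033333 / (1 − 1.0033333^−120) = $303.74.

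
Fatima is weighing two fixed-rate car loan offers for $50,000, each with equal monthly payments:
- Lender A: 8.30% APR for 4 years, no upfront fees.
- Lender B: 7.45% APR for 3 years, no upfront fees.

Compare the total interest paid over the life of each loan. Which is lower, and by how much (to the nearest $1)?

Lender B by $2,980

Lender A: monthly rate = 8.3%/12 = 0.0069167; payment = 50,000 × 0.0069167 / (1 − (1+0.0069167)^−48) = $1,227.70.
Total interest on Lender A = 48 × $1,227.70 − $50,000 = $8,929.60.
Lender B: at 7.45% the monthly rate is 0.0062083, so the payment is 50,000 × 0.0062083 / (1 − 1.0062083^−36) = $1,554.16.
Total interest on Lender B = 36 × $1,554.16 − $50,000 = $5,949.76.
Lender B is lower by $2,979.84.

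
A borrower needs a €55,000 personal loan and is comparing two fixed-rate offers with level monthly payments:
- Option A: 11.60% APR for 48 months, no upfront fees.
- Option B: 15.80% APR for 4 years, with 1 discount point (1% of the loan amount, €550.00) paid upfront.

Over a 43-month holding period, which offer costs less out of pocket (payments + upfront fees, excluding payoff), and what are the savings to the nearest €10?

Option A: at 11.60% the monthly rate is 0.0096667, so the payment is 55,000 × 0.0096667 / (1 − 1.0096667^−48) = €1,437.58.
Option B: at 15.80% the monthly rate is 0.0131667, so the payment is 55,000 × 0.0131667 / (1 − 1.0131667^−48) = €1,553.09.
Over 43 months: Option A costs 43 × €1,437.58 = €61,815.94; Option B costs 43 × €1,553.09 + €550.00 = €67,332.87.
Option A is cheaper by €67,332.87 − €61,815.94 = €5,516.93.

Option A by €5,520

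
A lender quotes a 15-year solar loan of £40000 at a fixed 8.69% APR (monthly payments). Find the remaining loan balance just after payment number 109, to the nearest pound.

With monthly rate i = 8.69%/12 = 0.0072417, the balance after k of n payments is P · [(1+i)^n − (1+i)^k] / [(1+i)^n − 1].
(1+0.0072417)^180 = 3.66490681 and (1+0.0072417)^109 = 2.19569212, so the balance is 40,000 × (3.66490681 − 2.19569212) / (3.66490681 − 1) = £22,052.77.

£22,053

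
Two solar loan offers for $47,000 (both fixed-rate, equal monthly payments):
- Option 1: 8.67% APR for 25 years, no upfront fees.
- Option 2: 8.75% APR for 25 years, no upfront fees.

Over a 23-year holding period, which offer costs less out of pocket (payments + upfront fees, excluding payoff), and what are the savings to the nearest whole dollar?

Option 1 by $704

Option 1: monthly rate = 8.67%/12 = 0.0072250; payment = 47,000 × 0.0072250 / (1 − (1+0.0072250)^−300) = $383.86.
Option 2: monthly rate = 8.75%/12 = 0.0072917; payment = 47,000 × 0.0072917 / (1 − (1+0.0072917)^−300) = $386.41.
Over 276 months: Option 1 costs 276 × $383.86 = $105,945.36; Option 2 costs 276 × $386.41 = $106,649.16.
Option 1 is cheaper by $106,649.16 − $105,945.36 = $703.80.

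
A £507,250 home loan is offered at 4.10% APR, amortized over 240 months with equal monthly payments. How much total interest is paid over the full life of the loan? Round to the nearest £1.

At 4.10% the monthly rate is 0.0034167, so the payment is 507,250 × 0.0034167 / (1 − 1.0034167^−240) = £3,100.63.
Total paid = 240 × £3,100.63 = £744,151.20; interest = £744,151.20 − £507,250 = £236,901.20.

£236,901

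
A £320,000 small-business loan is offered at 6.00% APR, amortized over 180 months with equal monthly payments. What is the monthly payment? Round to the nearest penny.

£2,700.34

Monthly rate = 6%/12 = 0.0050000; payment = 320,000 × 0.0050000 / (1 − (1+0.0050000)^−180) = £2,700.34.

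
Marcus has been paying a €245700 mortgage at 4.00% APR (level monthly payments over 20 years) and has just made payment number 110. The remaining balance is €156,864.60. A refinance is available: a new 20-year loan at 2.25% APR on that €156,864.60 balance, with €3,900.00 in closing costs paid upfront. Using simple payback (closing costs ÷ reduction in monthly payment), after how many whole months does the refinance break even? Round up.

6 months

Current payment = 245,700 × 4%/12 / (1 − (1+0.0033333)^−240) = €1,488.89.
Refinanced payment = 156,864.60 × 0.0018750 / (1 − (1+0.0018750)^−240) = €812.26.
Monthly savings = €1,488.89 − €812.26 = €676.63.
Break-even = €3,900.00 / €676.63 = 5.76 → 6 months.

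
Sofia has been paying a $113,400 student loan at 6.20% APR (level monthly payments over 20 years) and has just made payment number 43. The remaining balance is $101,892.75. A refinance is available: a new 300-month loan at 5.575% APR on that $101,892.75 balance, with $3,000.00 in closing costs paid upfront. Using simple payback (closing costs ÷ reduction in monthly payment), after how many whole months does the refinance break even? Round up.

16 months

Current payment = 113,400 × 6.2%/12 / (1 − (1+0.0051667)^−240) = $825.57.
Refinanced payment = 101,892.75 × 0.0046458 / (1 − (1+0.0046458)^−300) = $630.28.
Monthly savings = $825.57 − $630.28 = $195.29.
Break-even = $3,000.00 / $195.29 = 15.36 → 16 months.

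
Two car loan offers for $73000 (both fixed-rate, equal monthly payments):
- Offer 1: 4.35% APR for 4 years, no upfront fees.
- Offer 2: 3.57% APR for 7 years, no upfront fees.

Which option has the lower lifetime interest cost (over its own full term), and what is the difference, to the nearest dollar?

Offer 1 by $2,942

Offer 1: at 4.35% the monthly rate is 0.0036250, so the payment is 73,000 × 0.0036250 / (1 − 1.0036250^−48) = $1,659.73.
Total interest on Offer 1 = 48 × $1,659.73 − $73,000 = $6,667.04.
Offer 2: at 3.57% the monthly rate is 0.0029750, so the payment is 73,000 × 0.0029750 / (1 − 1.0029750^−84) = $983.44.
Total interest on Offer 2 = 84 × $983.44 − $73,000 = $9,608.96.
Offer 1 is lower by $2,941.92.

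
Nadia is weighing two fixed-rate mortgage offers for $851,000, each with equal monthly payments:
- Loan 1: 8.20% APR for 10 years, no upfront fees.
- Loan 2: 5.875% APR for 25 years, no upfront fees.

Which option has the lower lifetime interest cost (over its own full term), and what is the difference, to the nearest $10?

Loan 1 by $375,630

Loan 1: monthly rate = 8.2%/12 = 0.0068333; payment = 851,000 × 0.0068333 / (1 − (1+0.0068333)^−120) = $10,415.13.
Total interest on Loan 1 = 120 × $10,415.13 − $851,000 = $398,815.60.
Loan 2: monthly rate = 5.875%/12 = 0.0048958; payment = 851,000 × 0.0048958 / (1 − (1+0.0048958)^−300) = $5,418.16.
Total interest on Loan 2 = 300 × $5,418.16 − $851,000 = $774,448.00.
Loan 1 is lower by $375,632.40.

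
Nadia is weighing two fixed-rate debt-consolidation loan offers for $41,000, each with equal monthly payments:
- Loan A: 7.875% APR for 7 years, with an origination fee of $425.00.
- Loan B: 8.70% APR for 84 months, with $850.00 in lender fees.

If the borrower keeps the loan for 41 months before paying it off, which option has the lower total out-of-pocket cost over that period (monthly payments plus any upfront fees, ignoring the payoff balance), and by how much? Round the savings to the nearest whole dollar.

Loan A: monthly rate = 7.875%/12 = 0.0065625; payment = 41,000 × 0.0065625 / (1 − (1+0.0065625)^−84) = $636.48.
Loan B: monthly rate = 8.7%/12 = 0.0072500; payment = 41,000 × 0.0072500 / (1 − (1+0.0072500)^−84) = $653.43.
Over 41 months: Loan A costs 41 × $636.48 + $425.00 = $26,520.68; Loan B costs 41 × $653.43 + $850.00 = $27,640.63.
Loan A is cheaper by $27,640.63 − $26,520.68 = $1,119.95.

Loan A by $1,120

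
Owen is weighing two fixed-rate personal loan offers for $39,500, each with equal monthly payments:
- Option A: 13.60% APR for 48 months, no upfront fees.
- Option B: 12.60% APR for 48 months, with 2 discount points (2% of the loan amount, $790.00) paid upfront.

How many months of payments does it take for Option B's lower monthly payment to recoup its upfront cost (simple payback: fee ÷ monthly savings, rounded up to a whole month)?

41 months

Option A: at 13.60% the monthly rate is 0.0113333, so the payment is 39,500 × 0.0113333 / (1 − 1.0113333^−48) = $1,071.49.
Option B: at 12.60% the monthly rate is 0.0105000, so the payment is 39,500 × 0.0105000 / (1 − 1.0105000^−48) = $1,051.86.
Monthly savings = $1,071.49 − $1,051.86 = $19.63.
Break-even = $790.00 / $19.63 = 40.24 → 41 months.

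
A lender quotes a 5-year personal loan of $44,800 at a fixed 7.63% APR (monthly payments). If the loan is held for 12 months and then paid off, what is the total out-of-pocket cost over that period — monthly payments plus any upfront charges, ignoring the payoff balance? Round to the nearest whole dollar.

$10,806

Monthly rate = 7.63%/12 = 0.0063583; payment = 44,800 × 0.0063583 / (1 − (1+0.0063583)^−60) = $900.47.
Total outlay = 12 × $900.47 = $10,805.64.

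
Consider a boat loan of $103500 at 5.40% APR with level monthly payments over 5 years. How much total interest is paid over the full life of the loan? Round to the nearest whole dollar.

$14,832

Monthly rate = 5.4%/12 = 0.0045000; payment = 103,500 × 0.0045000 / (1 − (1+0.0045000)^−60) = $1,972.20.
Total paid = 60 × $1,972.20 = $118,332.00; interest = $118,332.00 − $103,500 = $14,832.00.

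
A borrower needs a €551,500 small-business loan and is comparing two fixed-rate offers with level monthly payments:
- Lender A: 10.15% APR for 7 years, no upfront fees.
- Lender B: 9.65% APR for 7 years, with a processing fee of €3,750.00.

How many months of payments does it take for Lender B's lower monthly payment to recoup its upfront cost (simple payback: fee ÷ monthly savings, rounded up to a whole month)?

27 months

Lender A: at 10.15% the monthly rate is 0.0084583, so the payment is 551,500 × 0.0084583 / (1 − 1.0084583^−84) = €9,198.35.
Lender B: monthly rate = 9.65%/12 = 0.0080417; payment = 551,500 × 0.0080417 / (1 − (1+0.0080417)^−84) = €9,056.13.
Monthly savings = €9,198.35 − €9,056.13 = €142.22.
Break-even = €3,750.00 / €142.22 = 26.37 → 27 months.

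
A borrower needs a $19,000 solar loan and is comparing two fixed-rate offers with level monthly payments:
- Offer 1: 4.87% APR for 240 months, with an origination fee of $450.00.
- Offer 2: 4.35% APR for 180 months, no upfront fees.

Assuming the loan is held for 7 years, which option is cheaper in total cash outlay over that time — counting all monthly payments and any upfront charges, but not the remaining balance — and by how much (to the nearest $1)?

Offer 1 by $1,219

Offer 1: at 4.87% the monthly rate is 0.0040583, so the payment is 19,000 × 0.0040583 / (1 − 1.0040583^−240) = $124.03.
Offer 2: monthly rate = 4.35%/12 = 0.0036250; payment = 19,000 × 0.0036250 / (1 − (1+0.0036250)^−180) = $143.90.
Over 84 months: Offer 1 costs 84 × $124.03 + $450.00 = $10,868.52; Offer 2 costs 84 × $143.90 = $12,087.60.
Offer 1 is cheaper by $12,087.60 − $10,868.52 = $1,219.08.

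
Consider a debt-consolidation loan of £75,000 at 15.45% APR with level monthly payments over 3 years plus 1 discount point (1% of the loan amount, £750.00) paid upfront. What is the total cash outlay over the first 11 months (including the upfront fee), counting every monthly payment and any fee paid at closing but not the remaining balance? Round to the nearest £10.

£29,530

At 15.45% the monthly rate is 0.0128750, so the payment is 75,000 × 0.0128750 / (1 − 1.0128750^−36) = £2,616.46.
Total outlay = 11 × £2,616.46 + £750.00 = £29,531.06.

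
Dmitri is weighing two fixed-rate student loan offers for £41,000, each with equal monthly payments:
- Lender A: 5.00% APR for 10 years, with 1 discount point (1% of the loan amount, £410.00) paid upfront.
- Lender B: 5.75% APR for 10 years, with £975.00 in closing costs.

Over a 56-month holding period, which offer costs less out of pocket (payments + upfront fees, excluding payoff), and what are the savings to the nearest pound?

Lender A by £1,415

Lender A: monthly rate = 5%/12 = 0.0041667; payment = 41,000 × 0.0041667 / (1 − (1+0.0041667)^−120) = £434.87.
Lender B: monthly rate = 5.75%/12 = 0.0047917; payment = 41,000 × 0.0047917 / (1 − (1+0.0047917)^−120) = £450.05.
Over 56 months: Lender A costs 56 × £434.87 + £410.00 = £24,762.72; Lender B costs 56 × £450.05 + £975.00 = £26,177.80.
Lender A is cheaper by £26,177.80 − £24,762.72 = £1,415.08.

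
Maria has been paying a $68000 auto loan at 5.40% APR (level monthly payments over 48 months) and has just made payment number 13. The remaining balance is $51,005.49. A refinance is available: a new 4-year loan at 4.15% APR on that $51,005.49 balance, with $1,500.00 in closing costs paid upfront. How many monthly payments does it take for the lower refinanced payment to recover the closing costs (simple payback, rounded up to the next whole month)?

Current payment = 68,000 × 5.4%/12 / (1 − (1+0.0045000)^−48) = $1,578.34.
Refinanced payment = 51,005.49 × 0.0034583 / (1 − (1+0.0034583)^−48) = $1,155.08.
Monthly savings = $1,578.34 − $1,155.08 = $423.26.
Break-even = $1,500.00 / $423.26 = 3.54 → 4 months.

4 months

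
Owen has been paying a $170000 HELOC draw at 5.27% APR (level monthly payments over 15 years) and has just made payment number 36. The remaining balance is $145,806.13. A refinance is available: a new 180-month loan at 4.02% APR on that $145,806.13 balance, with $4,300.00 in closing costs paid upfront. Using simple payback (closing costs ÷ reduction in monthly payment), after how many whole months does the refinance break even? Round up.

15 months

Current payment = 170,000 × 5.27%/12 / (1 − (1+0.0043917)^−180) = $1,368.38.
Refinanced payment = 145,806.13 × 0.0033500 / (1 − (1+0.0033500)^−180) = $1,079.97.
Monthly savings = $1,368.38 − $1,079.97 = $288.41.
Break-even = $4,300.00 / $288.41 = 14.91 → 15 months.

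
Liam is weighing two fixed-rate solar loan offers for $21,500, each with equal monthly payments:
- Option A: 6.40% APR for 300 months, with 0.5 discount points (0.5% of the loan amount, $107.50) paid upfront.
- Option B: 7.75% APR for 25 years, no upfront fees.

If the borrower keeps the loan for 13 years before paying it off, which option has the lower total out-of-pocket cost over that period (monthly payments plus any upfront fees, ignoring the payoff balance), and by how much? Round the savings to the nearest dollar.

Option A by $2,789

Option A: at 6.40% the monthly rate is 0.0053333, so the payment is 21,500 × 0.0053333 / (1 − 1.0053333^−300) = $143.83.
Option B: at 7.75% the monthly rate is 0.0064583, so the payment is 21,500 × 0.0064583 / (1 − 1.0064583^−300) = $162.40.
Over 156 months: Option A costs 156 × $143.83 + $107.50 = $22,544.98; Option B costs 156 × $162.40 = $25,334.40.
Option A is cheaper by $25,334.40 − $22,544.98 = $2,789.42.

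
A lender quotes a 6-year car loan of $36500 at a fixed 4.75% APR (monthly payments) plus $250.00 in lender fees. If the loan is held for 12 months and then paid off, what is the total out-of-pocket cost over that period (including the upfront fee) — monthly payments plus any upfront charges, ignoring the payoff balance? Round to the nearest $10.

At 4.75% the monthly rate is 0.0039583, so the payment is 36,500 × 0.0039583 / (1 − 1.0039583^−72) = $583.61.
Total outlay = 12 × $583.61 + $250.00 = $7,253.32.

$7,250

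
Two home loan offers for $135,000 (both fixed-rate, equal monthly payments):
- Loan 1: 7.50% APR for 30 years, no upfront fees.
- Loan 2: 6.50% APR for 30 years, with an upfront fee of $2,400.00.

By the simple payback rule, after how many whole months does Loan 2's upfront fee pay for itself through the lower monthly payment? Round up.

Loan 1: monthly rate = 7.5%/12 = 0.0062500; payment = 135,000 × 0.0062500 / (1 − (1+0.0062500)^−360) = $943.94.
Loan 2: at 6.50% the monthly rate is 0.0054167, so the payment is 135,000 × 0.0054167 / (1 − 1.0054167^−360) = $853.29.
Monthly savings = $943.94 − $853.29 = $90.65.
Break-even = $2,400.00 / $90.65 = 26.48 → 27 months.

27 months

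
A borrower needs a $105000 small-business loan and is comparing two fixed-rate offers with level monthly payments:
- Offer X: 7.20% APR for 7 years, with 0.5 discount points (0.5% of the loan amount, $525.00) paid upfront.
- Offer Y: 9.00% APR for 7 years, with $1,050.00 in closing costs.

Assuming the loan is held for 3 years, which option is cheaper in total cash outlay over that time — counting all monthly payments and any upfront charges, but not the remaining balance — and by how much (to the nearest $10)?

Offer X: at 7.20% the monthly rate is 0.0060000, so the payment is 105,000 × 0.0060000 / (1 − 1.0060000^−84) = $1,595.02.
Offer Y: monthly rate = 9%/12 = 0.0075000; payment = 105,000 × 0.0075000 / (1 − (1+0.0075000)^−84) = $1,689.35.
Over 36 months: Offer X costs 36 × $1,595.02 + $525.00 = $57,945.72; Offer Y costs 36 × $1,689.35 + $1,050.00 = $61,866.60.
Offer X is cheaper by $61,866.60 − $57,945.72 = $3,920.88.

Offer X by $3,920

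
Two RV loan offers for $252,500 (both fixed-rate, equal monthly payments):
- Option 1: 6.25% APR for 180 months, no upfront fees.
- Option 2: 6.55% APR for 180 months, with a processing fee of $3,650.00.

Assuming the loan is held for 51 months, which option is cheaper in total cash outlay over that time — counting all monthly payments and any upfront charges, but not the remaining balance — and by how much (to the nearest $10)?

Option 1: monthly rate = 6.25%/12 = 0.0052083; payment = 252,500 × 0.0052083 / (1 − (1+0.0052083)^−180) = $2,164.99.
Option 2: at 6.55% the monthly rate is 0.0054583, so the payment is 252,500 × 0.0054583 / (1 − 1.0054583^−180) = $2,206.49.
Over 51 months: Option 1 costs 51 × $2,164.99 = $110,414.49; Option 2 costs 51 × $2,206.49 + $3,650.00 = $116,180.99.
Option 1 is cheaper by $116,180.99 − $110,414.49 = $5,766.50.

Option 1 by $5,770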